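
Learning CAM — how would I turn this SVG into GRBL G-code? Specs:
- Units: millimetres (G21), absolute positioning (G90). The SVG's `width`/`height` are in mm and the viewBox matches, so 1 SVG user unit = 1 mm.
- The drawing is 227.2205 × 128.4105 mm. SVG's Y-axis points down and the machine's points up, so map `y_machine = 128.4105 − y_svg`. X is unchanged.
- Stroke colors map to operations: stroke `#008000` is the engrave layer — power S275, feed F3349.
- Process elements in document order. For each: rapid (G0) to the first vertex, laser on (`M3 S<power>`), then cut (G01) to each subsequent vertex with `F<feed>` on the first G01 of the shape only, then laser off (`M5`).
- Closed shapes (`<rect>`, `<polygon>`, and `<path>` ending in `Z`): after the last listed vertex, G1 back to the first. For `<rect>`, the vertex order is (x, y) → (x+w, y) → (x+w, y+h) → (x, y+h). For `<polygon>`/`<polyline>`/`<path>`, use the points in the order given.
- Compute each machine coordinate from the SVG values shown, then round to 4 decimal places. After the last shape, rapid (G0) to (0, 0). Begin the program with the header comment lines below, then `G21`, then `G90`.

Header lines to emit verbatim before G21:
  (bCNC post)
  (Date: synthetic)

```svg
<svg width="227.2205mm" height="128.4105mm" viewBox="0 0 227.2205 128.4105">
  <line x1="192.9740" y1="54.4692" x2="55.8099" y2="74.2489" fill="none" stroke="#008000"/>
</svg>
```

1 u = 1 mm; y_m = 128.4105 − y.

[1] `<line>` line segment, #008000→engrave S275 F3349: (192.9740,73.9413) → (55.8099,54.1616)

(bCNC post)
(Date: synthetic)
G21
G90
G0 X192.9740 Y73.9413
M3 S275
G01 X55.8099 Y54.1616 F3349
M5
G0 X0.0000 Y0.0000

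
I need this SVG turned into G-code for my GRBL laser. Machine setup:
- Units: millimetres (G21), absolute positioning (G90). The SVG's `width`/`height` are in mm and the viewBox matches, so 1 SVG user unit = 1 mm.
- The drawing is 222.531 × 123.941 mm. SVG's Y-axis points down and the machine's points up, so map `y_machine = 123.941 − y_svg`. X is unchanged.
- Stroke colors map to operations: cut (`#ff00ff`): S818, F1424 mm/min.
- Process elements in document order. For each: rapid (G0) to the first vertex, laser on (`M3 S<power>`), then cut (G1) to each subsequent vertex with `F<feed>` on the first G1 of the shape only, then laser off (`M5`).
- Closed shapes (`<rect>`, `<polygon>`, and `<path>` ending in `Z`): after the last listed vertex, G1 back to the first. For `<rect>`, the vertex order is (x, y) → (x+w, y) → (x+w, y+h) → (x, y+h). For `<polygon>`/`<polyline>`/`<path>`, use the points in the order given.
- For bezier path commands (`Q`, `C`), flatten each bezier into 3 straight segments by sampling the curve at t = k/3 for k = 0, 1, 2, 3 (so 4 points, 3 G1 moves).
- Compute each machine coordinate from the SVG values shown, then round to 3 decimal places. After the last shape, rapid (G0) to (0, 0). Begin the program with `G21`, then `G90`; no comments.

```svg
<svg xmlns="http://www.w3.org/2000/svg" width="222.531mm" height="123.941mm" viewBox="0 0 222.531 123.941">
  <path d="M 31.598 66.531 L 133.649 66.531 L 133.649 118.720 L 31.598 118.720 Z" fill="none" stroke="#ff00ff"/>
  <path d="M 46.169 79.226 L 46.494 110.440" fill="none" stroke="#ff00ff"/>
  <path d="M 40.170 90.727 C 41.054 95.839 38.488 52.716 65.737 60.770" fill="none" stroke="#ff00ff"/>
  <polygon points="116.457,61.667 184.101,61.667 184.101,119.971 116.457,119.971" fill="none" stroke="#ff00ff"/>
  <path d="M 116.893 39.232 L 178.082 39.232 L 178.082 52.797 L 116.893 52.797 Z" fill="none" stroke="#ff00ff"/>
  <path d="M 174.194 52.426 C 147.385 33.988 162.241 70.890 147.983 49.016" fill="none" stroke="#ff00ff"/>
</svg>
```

Since the viewBox matches the mm dimensions, user units are millimetres directly. The only transform is the Y-flip y_m = 123.941 − y_svg.

Shape 1 is a rectangle drawn with `<path>`. Its stroke #ff00ff means cut at S818, F1424. After flipping Y the toolpath is (31.598,57.410) → (133.649,57.410) → (133.649,5.221) → (31.598,5.221) → (31.598,57.410), returning to the start.

Shape 2 is a line segment drawn with `<path>`. Its stroke #ff00ff means cut at S818, F1424. After flipping Y the toolpath is (46.169,44.715) → (46.494,13.501).

Shape 3 is a cubic bezier drawn with `<path>`. Its stroke #ff00ff means cut at S818, F1424. After flipping Y the toolpath is (40.170,33.214) → (41.136,40.498) → (47.194,57.848) → (65.737,63.171).

Shape 4 is a rectangle drawn with `<polygon>`. Its stroke #ff00ff means cut at S818, F1424. After flipping Y the toolpath is (116.457,62.274) → (184.101,62.274) → (184.101,3.970) → (116.457,3.970) → (116.457,62.274), returning to the start.

Shape 5 is a rectangle drawn with `<path>`. Its stroke #ff00ff means cut at S818, F1424. After flipping Y the toolpath is (116.893,84.709) → (178.082,84.709) → (178.082,71.144) → (116.893,71.144) → (116.893,84.709), returning to the start.

Shape 6 is a cubic bezier drawn with `<path>`. Its stroke #ff00ff means cut at S818, F1424. After flipping Y the toolpath is (174.194,71.515) → (158.652,75.733) → (155.158,68.416) → (147.983,74.925).

G21
G90
G0 X31.598 Y57.410
M3 S818
G1 X133.649 Y57.410 F1424
G1 X133.649 Y5.221
G1 X31.598 Y5.221
G1 X31.598 Y57.410
M5
G0 X46.169 Y44.715
M3 S818
G1 X46.494 Y13.501 F1424
M5
G0 X40.170 Y33.214
M3 S818
G1 X41.136 Y40.498 F1424
G1 X47.194 Y57.848
G1 X65.737 Y63.171
M5
G0 X116.457 Y62.274
M3 S818
G1 X184.101 Y62.274 F1424
G1 X184.101 Y3.970
G1 X116.457 Y3.970
G1 X116.457 Y62.274
M5
G0 X116.893 Y84.709
M3 S818
G1 X178.082 Y84.709 F1424
G1 X178.082 Y71.144
G1 X116.893 Y71.144
G1 X116.893 Y84.709
M5
G0 X174.194 Y71.515
M3 S818
G1 X158.652 Y75.733 F1424
G1 X155.158 Y68.416
G1 X147.983 Y74.925
M5
G0 X0.000 Y0.000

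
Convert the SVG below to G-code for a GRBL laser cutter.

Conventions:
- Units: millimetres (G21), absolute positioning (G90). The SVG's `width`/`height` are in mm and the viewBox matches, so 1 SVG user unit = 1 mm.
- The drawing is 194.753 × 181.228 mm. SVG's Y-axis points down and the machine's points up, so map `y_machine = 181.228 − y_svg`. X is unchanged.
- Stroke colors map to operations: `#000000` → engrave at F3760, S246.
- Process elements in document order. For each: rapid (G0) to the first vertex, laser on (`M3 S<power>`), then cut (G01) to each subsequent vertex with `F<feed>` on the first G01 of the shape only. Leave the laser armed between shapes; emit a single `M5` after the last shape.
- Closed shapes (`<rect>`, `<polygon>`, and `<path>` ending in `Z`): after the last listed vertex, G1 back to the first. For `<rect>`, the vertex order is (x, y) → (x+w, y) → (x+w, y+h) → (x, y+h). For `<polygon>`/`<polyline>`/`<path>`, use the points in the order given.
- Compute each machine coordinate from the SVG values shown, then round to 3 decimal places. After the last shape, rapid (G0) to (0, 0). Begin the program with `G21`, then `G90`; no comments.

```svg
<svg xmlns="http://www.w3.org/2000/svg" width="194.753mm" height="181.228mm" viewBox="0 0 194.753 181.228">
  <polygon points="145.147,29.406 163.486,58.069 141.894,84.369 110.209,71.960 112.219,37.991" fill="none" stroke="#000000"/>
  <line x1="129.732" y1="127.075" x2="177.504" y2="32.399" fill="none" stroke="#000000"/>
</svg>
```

Since the viewBox matches the mm dimensions, user units are millimetres directly. The only transform is the Y-flip y_m = 181.228 − y_svg.

Shape 1 is a regular polygon drawn with `<polygon>`. Its stroke #000000 means engrave at S246, F3760. After flipping Y the toolpath is (145.147,151.822) → (163.486,123.159) → (141.894,96.859) → (110.209,109.268) → (112.219,143.237) → (145.147,151.822), returning to the start.

Shape 2 is a line segment drawn with `<line>`. Its stroke #000000 means engrave at S246, F3760. After flipping Y the toolpath is (129.732,54.153) → (177.504,148.829).

G21
G90
G0 X145.147 Y151.822
M3 S246
G01 X163.486 Y123.159 F3760
G01 X141.894 Y96.859
G01 X110.209 Y109.268
G01 X112.219 Y143.237
G01 X145.147 Y151.822
G0 X129.732 Y54.153
M3 S246
G01 X177.504 Y148.829 F3760
M5
G0 X0.000 Y0.000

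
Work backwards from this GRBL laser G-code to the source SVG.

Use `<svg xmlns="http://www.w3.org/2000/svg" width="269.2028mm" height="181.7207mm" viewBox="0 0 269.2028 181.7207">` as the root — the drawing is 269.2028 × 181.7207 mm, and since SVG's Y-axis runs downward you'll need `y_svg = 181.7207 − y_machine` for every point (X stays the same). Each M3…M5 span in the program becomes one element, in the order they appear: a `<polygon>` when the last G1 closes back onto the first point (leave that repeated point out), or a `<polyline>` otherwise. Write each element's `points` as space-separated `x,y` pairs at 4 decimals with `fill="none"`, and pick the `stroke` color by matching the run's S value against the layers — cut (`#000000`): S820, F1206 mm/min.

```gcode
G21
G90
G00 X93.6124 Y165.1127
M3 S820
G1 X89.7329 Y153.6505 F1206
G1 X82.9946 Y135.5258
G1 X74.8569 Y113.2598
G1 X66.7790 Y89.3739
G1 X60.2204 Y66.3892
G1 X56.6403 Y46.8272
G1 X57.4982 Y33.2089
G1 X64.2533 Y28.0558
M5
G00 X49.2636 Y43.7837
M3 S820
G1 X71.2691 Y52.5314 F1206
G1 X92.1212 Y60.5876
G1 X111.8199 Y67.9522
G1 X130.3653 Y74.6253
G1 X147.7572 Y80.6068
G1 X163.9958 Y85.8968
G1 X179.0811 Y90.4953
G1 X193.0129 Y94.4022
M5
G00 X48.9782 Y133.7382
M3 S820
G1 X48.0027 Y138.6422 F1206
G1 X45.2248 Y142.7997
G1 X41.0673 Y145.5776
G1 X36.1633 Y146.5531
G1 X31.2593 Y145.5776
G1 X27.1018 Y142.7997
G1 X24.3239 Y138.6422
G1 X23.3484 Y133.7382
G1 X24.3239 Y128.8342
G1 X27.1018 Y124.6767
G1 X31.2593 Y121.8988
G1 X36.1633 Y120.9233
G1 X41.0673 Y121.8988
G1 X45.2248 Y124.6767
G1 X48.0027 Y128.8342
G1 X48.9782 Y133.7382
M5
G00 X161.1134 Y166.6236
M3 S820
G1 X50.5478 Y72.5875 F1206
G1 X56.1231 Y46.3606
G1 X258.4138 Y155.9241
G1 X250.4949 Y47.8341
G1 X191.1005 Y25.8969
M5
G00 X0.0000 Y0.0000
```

Each laser-on run becomes one SVG element. Flip Y back into SVG space with y_svg = 181.7207 − y_machine. Every run uses S820, so all elements get stroke `#000000` (cut).

Run 1: The run is open, so emit a `<polyline>` with points (Y-flipped): 93.6124,16.6080 89.7329,28.0702 82.9946,46.1949 74.8569,68.4609 66.7790,92.3468 60.2204,115.3315 56.6403,134.8935 57.4982,148.5118 64.2533,153.6649.

Run 2: The run is open, so emit a `<polyline>` with points (Y-flipped): 49.2636,137.9370 71.2691,129.1893 92.1212,121.1331 111.8199,113.7685 130.3653,107.0954 147.7572,101.1139 163.9958,95.8239 179.0811,91.2254 193.0129,87.3185.

Run 3: The run returns to its start, so emit a `<polygon>` with points (Y-flipped): 48.9782,47.9825 48.0027,43.0785 45.2248,38.9210 41.0673,36.1431 36.1633,35.1676 31.2593,36.1431 27.1018,38.9210 24.3239,43.0785 23.3484,47.9825 24.3239,52.8865 27.1018,57.0440 31.2593,59.8219 36.1633,60.7974 41.0673,59.8219 45.2248,57.0440 48.0027,52.8865.

Run 4: The run is open, so emit a `<polyline>` with points (Y-flipped): 161.1134,15.0971 50.5478,109.1332 56.1231,135.3601 258.4138,25.7966 250.4949,133.8866 191.1005,155.8238.

<svg xmlns="http://www.w3.org/2000/svg" width="269.2028mm" height="181.7207mm" viewBox="0 0 269.2028 181.7207">
  <polyline points="93.6124,16.6080 89.7329,28.0702 82.9946,46.1949 74.8569,68.4609 66.7790,92.3468 60.2204,115.3315 56.6403,134.8935 57.4982,148.5118 64.2533,153.6649" fill="none" stroke="#000000"/>
  <polyline points="49.2636,137.9370 71.2691,129.1893 92.1212,121.1331 111.8199,113.7685 130.3653,107.0954 147.7572,101.1139 163.9958,95.8239 179.0811,91.2254 193.0129,87.3185" fill="none" stroke="#000000"/>
  <polygon points="48.9782,47.9825 48.0027,43.0785 45.2248,38.9210 41.0673,36.1431 36.1633,35.1676 31.2593,36.1431 27.1018,38.9210 24.3239,43.0785 23.3484,47.9825 24.3239,52.8865 27.1018,57.0440 31.2593,59.8219 36.1633,60.7974 41.0673,59.8219 45.2248,57.0440 48.0027,52.8865" fill="none" stroke="#000000"/>
  <polyline points="161.1134,15.0971 50.5478,109.1332 56.1231,135.3601 258.4138,25.7966 250.4949,133.8866 191.1005,155.8238" fill="none" stroke="#000000"/>
</svg>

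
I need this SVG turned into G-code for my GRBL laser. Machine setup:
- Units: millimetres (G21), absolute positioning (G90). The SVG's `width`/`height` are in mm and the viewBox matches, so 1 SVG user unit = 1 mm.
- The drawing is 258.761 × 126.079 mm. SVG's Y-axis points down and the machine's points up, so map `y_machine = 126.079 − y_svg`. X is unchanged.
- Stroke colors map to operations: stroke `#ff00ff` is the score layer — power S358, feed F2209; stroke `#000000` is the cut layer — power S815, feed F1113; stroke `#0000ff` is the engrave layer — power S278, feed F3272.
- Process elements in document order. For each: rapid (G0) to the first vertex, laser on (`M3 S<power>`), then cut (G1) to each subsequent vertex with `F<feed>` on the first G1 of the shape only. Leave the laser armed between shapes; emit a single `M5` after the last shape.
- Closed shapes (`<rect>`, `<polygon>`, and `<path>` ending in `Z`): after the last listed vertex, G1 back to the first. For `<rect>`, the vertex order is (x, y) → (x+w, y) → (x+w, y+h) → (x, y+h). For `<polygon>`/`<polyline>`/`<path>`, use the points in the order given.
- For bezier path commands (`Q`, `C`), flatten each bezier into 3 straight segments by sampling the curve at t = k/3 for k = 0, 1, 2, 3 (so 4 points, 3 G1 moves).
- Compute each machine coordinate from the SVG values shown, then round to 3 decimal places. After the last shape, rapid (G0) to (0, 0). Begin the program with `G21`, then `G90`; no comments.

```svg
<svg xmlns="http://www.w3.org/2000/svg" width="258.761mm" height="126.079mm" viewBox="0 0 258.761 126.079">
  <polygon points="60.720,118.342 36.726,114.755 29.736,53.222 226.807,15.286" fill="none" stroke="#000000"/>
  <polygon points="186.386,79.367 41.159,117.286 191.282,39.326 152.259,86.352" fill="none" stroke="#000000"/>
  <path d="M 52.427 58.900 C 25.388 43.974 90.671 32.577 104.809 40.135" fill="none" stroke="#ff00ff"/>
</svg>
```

viewBox `0 0 258.761 126.079` with mm width/height → 1 unit = 1 mm. Flip: y_m = 126.079 − y_svg.

**Shape 1** — `<polygon>` closed polygon, stroke `#000000` → cut (S815, F1113). Machine vertices: (60.720,7.737) → (36.726,11.324) → (29.736,72.857) → (226.807,110.793) → (60.720,7.737). Closed: final G1 returns to the first vertex.

**Shape 2** — `<polygon>` closed polygon, stroke `#000000` → cut (S815, F1113). Machine vertices: (186.386,46.712) → (41.159,8.793) → (191.282,86.753) → (152.259,39.727) → (186.386,46.712). Closed: final G1 returns to the first vertex.

**Shape 3** — `<path>` cubic bezier, stroke `#ff00ff` → score (S358, F2209). Control points (SVG): P0=(52.427,58.900), P1=(25.388,43.974), P2=(90.671,32.577), P3=(104.809,40.135); sampled at t=k/3. Machine vertices: (52.427,67.179) → (50.848,80.357) → (78.936,87.755) → (104.809,85.944). Open path.

G21
G90
G0 X60.720 Y7.737
M3 S815
G1 X36.726 Y11.324 F1113
G1 X29.736 Y72.857
G1 X226.807 Y110.793
G1 X60.720 Y7.737
G0 X186.386 Y46.712
M3 S815
G1 X41.159 Y8.793 F1113
G1 X191.282 Y86.753
G1 X152.259 Y39.727
G1 X186.386 Y46.712
G0 X52.427 Y67.179
M3 S358
G1 X50.848 Y80.357 F2209
G1 X78.936 Y87.755
G1 X104.809 Y85.944
M5
G0 X0.000 Y0.000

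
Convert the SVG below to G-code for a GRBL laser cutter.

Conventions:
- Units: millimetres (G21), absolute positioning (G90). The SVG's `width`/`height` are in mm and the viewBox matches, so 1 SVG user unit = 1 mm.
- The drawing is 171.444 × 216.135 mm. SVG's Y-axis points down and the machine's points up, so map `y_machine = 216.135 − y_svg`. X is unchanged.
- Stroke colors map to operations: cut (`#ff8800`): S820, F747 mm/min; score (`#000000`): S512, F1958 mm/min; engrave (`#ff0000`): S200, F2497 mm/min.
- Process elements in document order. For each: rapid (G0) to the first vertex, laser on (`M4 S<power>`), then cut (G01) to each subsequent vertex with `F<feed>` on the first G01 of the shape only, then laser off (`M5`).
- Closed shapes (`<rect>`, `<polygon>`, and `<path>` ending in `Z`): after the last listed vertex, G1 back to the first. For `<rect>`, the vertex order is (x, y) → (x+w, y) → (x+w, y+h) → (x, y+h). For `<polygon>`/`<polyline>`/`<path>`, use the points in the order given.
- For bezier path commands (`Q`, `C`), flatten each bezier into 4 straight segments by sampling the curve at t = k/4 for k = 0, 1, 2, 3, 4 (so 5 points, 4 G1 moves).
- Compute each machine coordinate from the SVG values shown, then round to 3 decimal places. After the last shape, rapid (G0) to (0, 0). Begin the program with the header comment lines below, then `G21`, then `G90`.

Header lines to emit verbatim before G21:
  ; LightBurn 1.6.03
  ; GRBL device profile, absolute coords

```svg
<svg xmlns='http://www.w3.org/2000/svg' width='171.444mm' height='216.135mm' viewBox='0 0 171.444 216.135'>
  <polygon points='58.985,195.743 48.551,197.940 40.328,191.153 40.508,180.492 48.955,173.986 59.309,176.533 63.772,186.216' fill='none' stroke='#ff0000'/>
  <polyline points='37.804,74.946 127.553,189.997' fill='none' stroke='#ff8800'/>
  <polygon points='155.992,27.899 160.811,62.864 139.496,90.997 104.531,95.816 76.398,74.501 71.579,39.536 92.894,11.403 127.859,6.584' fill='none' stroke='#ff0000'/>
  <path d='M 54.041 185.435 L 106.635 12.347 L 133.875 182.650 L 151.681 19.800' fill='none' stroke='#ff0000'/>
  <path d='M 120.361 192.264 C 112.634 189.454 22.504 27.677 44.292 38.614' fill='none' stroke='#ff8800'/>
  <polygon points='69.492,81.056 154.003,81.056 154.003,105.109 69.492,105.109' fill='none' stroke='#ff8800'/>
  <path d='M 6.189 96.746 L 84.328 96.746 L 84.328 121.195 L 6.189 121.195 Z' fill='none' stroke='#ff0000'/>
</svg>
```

1 u = 1 mm; y_m = 216.135 − y.

[1] `<polygon>` regular polygon, #ff0000→engrave S200 F2497: (58.985,20.392) → (48.551,18.195) → (40.328,24.982) → (40.508,35.643) → (48.955,42.149) → (59.309,39.602) → (63.772,29.919) → (58.985,20.392) (closed)

[2] `<polyline>` line segment, #ff8800→cut S820 F747: (37.804,141.189) → (127.553,26.138)

[3] `<polygon>` regular polygon, #ff0000→engrave S200 F2497: (155.992,188.236) → (160.811,153.271) → (139.496,125.138) → (104.531,120.319) → (76.398,141.634) → (71.579,176.599) → (92.894,204.732) → (127.859,209.551) → (155.992,188.236) (closed)

[4] `<path>` open polyline, #ff0000→engrave S200 F2497: (54.041,30.700) → (106.635,203.788) → (133.875,33.485) → (151.681,196.335)

[5] `<path>` cubic bezier, #ff8800→cut S820 F747: (120.361,23.871) → (102.151,50.602) → (71.258,105.851) → (45.899,158.522) → (44.292,177.521)

[6] `<polygon>` rectangle, #ff8800→cut S820 F747: (69.492,135.079) → (154.003,135.079) → (154.003,111.026) → (69.492,111.026) → (69.492,135.079) (closed)

[7] `<path>` rectangle, #ff0000→engrave S200 F2497: (6.189,119.389) → (84.328,119.389) → (84.328,94.940) → (6.189,94.940) → (6.189,119.389) (closed)

; LightBurn 1.6.03
; GRBL device profile, absolute coords
G21
G90
G0 X58.985 Y20.392
M4 S200
G01 X48.551 Y18.195 F2497
G01 X40.328 Y24.982
G01 X40.508 Y35.643
G01 X48.955 Y42.149
G01 X59.309 Y39.602
G01 X63.772 Y29.919
G01 X58.985 Y20.392
M5
G0 X37.804 Y141.189
M4 S820
G01 X127.553 Y26.138 F747
M5
G0 X155.992 Y188.236
M4 S200
G01 X160.811 Y153.271 F2497
G01 X139.496 Y125.138
G01 X104.531 Y120.319
G01 X76.398 Y141.634
G01 X71.579 Y176.599
G01 X92.894 Y204.732
G01 X127.859 Y209.551
G01 X155.992 Y188.236
M5
G0 X54.041 Y30.700
M4 S200
G01 X106.635 Y203.788 F2497
G01 X133.875 Y33.485
G01 X151.681 Y196.335
M5
G0 X120.361 Y23.871
M4 S820
G01 X102.151 Y50.602 F747
G01 X71.258 Y105.851
G01 X45.899 Y158.522
G01 X44.292 Y177.521
M5
G0 X69.492 Y135.079
M4 S820
G01 X154.003 Y135.079 F747
G01 X154.003 Y111.026
G01 X69.492 Y111.026
G01 X69.492 Y135.079
M5
G0 X6.189 Y119.389
M4 S200
G01 X84.328 Y119.389 F2497
G01 X84.328 Y94.940
G01 X6.189 Y94.940
G01 X6.189 Y119.389
M5
G0 X0.000 Y0.000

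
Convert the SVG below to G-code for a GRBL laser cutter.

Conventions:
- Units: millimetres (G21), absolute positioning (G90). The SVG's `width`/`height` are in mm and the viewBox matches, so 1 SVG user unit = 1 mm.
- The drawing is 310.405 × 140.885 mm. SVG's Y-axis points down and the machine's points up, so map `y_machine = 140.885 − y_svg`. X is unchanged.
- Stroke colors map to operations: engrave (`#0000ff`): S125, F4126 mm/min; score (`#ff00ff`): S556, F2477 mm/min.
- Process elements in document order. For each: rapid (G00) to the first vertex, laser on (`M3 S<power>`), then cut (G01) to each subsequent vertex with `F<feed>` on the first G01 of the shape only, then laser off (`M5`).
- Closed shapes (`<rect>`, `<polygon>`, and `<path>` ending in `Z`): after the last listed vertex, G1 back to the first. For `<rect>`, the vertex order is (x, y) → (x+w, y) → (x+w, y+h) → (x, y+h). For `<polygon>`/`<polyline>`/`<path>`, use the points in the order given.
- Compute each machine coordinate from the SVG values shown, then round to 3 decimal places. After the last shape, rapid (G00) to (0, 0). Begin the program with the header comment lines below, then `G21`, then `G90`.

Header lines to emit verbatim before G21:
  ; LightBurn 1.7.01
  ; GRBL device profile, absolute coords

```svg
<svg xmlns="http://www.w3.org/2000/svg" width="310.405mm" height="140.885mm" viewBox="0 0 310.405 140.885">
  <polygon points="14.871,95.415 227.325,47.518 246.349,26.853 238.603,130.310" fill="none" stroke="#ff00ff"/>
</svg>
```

; LightBurn 1.7.01
; GRBL device profile, absolute coords
G21
G90
G00 X14.871 Y45.470
M3 S556
G01 X227.325 Y93.367 F2477
G01 X246.349 Y114.032
G01 X238.603 Y10.575
G01 X14.871 Y45.470
M5
G00 X0.000 Y0.000

viewBox `0 0 310.405 140.885` with mm width/height → 1 unit = 1 mm. Flip: y_m = 140.885 − y_svg.

**Shape 1** — `<polygon>` closed polygon, stroke `#ff00ff` → score (S556, F2477). Machine vertices: (14.871,45.470) → (227.325,93.367) → (246.349,114.032) → (238.603,10.575) → (14.871,45.470). Closed: final G1 returns to the first vertex.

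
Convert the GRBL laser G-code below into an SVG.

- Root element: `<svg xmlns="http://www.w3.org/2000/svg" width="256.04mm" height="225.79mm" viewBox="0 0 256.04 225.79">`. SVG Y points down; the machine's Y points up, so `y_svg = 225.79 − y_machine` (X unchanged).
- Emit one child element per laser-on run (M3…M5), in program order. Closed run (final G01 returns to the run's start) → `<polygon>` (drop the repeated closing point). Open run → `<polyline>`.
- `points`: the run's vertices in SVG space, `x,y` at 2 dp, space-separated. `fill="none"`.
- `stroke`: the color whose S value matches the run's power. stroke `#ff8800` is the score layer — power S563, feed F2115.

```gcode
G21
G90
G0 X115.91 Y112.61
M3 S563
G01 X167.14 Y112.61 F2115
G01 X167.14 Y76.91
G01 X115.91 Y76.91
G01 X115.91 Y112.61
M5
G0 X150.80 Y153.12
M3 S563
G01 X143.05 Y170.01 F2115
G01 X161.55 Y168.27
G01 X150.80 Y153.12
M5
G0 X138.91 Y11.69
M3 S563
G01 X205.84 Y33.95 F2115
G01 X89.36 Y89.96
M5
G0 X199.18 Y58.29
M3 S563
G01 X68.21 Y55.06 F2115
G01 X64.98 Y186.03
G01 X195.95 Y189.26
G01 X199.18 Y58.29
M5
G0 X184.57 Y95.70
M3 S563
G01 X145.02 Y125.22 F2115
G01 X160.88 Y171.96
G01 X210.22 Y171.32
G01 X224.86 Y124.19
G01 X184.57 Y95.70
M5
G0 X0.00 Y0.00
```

Each laser-on run becomes one SVG element. Flip Y back into SVG space with y_svg = 225.79 − y_machine. Every run uses S563, so all elements get stroke `#ff8800` (score).

Run 1: The run returns to its start, so emit a `<polygon>` with points (Y-flipped): 115.91,113.18 167.14,113.18 167.14,148.88 115.91,148.88.

Run 2: The run returns to its start, so emit a `<polygon>` with points (Y-flipped): 150.80,72.67 143.05,55.78 161.55,57.52.

Run 3: The run is open, so emit a `<polyline>` with points (Y-flipped): 138.91,214.10 205.84,191.84 89.36,135.83.

Run 4: The run returns to its start, so emit a `<polygon>` with points (Y-flipped): 199.18,167.50 68.21,170.73 64.98,39.76 195.95,36.53.

Run 5: The run returns to its start, so emit a `<polygon>` with points (Y-flipped): 184.57,130.09 145.02,100.57 160.88,53.83 210.22,54.47 224.86,101.60.

<svg xmlns="http://www.w3.org/2000/svg" width="256.04mm" height="225.79mm" viewBox="0 0 256.04 225.79">
  <polygon points="115.91,113.18 167.14,113.18 167.14,148.88 115.91,148.88" fill="none" stroke="#ff8800"/>
  <polygon points="150.80,72.67 143.05,55.78 161.55,57.52" fill="none" stroke="#ff8800"/>
  <polyline points="138.91,214.10 205.84,191.84 89.36,135.83" fill="none" stroke="#ff8800"/>
  <polygon points="199.18,167.50 68.21,170.73 64.98,39.76 195.95,36.53" fill="none" stroke="#ff8800"/>
  <polygon points="184.57,130.09 145.02,100.57 160.88,53.83 210.22,54.47 224.86,101.60" fill="none" stroke="#ff8800"/>
</svg>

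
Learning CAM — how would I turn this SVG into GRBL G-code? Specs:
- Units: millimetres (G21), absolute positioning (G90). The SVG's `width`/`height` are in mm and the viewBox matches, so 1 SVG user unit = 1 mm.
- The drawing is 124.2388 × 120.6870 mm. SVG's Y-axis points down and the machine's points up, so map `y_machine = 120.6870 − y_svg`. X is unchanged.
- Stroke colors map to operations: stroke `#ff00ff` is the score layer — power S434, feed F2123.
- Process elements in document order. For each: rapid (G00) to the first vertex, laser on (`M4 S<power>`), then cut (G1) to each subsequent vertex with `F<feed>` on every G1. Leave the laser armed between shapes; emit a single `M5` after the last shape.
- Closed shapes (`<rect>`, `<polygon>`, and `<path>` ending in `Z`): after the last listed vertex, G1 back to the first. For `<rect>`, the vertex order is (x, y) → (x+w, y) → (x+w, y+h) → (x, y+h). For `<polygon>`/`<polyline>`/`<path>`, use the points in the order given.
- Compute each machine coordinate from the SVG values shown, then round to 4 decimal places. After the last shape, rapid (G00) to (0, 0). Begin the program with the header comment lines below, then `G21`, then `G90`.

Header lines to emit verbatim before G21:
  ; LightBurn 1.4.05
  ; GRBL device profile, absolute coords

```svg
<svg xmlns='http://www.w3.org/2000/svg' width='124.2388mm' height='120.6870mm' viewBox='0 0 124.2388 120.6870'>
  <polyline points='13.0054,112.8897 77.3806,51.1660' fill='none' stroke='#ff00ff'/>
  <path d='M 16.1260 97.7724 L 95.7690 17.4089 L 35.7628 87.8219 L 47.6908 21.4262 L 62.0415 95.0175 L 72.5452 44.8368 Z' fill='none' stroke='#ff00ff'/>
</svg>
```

Since the viewBox matches the mm dimensions, user units are millimetres directly. The only transform is the Y-flip y_m = 120.6870 − y_svg.

Shape 1 is a line segment drawn with `<polyline>`. Its stroke #ff00ff means score at S434, F2123. After flipping Y the toolpath is (13.0054,7.7973) → (77.3806,69.5210).

Shape 2 is a closed polygon drawn with `<path>`. Its stroke #ff00ff means score at S434, F2123. After flipping Y the toolpath is (16.1260,22.9146) → (95.7690,103.2781) → (35.7628,32.8651) → (47.6908,99.2608) → (62.0415,25.6695) → (72.5452,75.8502) → (16.1260,22.9146), returning to the start.

; LightBurn 1.4.05
; GRBL device profile, absolute coords
G21
G90
G00 X13.0054 Y7.7973
M4 S434
G1 X77.3806 Y69.5210 F2123
G00 X16.1260 Y22.9146
M4 S434
G1 X95.7690 Y103.2781 F2123
G1 X35.7628 Y32.8651 F2123
G1 X47.6908 Y99.2608 F2123
G1 X62.0415 Y25.6695 F2123
G1 X72.5452 Y75.8502 F2123
G1 X16.1260 Y22.9146 F2123
M5
G00 X0.0000 Y0.0000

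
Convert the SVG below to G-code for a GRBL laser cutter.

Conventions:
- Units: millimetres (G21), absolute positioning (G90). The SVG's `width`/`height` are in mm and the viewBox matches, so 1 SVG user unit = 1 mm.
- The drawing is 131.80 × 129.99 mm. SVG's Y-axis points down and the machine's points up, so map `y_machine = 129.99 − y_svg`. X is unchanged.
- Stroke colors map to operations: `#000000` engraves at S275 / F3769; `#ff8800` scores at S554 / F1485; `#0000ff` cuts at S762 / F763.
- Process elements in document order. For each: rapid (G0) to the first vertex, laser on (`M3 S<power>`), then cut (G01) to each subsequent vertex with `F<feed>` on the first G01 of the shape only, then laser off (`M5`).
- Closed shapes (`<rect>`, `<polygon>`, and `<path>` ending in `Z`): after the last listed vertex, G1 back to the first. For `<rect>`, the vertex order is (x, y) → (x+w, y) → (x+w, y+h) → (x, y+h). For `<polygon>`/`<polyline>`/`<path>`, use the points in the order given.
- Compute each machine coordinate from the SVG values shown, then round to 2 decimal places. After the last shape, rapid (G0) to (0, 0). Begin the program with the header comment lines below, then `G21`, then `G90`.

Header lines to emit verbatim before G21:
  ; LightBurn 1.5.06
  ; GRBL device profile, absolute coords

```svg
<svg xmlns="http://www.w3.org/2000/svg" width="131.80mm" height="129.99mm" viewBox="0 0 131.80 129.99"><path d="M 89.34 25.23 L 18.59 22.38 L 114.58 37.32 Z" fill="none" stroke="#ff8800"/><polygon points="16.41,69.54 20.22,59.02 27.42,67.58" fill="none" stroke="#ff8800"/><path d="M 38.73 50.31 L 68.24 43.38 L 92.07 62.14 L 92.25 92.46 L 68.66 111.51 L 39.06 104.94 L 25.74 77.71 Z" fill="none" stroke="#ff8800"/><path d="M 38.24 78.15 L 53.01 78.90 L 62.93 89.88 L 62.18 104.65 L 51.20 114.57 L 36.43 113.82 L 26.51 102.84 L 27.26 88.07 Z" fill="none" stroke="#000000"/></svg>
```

viewBox `0 0 131.80 129.99` with mm width/height → 1 unit = 1 mm. Flip: y_m = 129.99 − y_svg.

**Shape 1** — `<path>` closed polygon, stroke `#ff8800` → score (S554, F1485). Machine vertices: (89.34,104.76) → (18.59,107.61) → (114.58,92.67) → (89.34,104.76). Closed: final G1 returns to the first vertex.

**Shape 2** — `<polygon>` regular polygon, stroke `#ff8800` → score (S554, F1485). Machine vertices: (16.41,60.45) → (20.22,70.97) → (27.42,62.41) → (16.41,60.45). Closed: final G1 returns to the first vertex.

**Shape 3** — `<path>` regular polygon, stroke `#ff8800` → score (S554, F1485). Machine vertices: (38.73,79.68) → (68.24,86.61) → (92.07,67.85) → (92.25,37.53) → (68.66,18.48) → (39.06,25.05) → (25.74,52.28) → (38.73,79.68). Closed: final G1 returns to the first vertex.

**Shape 4** — `<path>` regular polygon, stroke `#000000` → engrave (S275, F3769). Machine vertices: (38.24,51.84) → (53.01,51.09) → (62.93,40.11) → (62.18,25.34) → (51.20,15.42) → (36.43,16.17) → (26.51,27.15) → (27.26,41.92) → (38.24,51.84). Closed: final G1 returns to the first vertex.

; LightBurn 1.5.06
; GRBL device profile, absolute coords
G21
G90
G0 X89.34 Y104.76
M3 S554
G01 X18.59 Y107.61 F1485
G01 X114.58 Y92.67
G01 X89.34 Y104.76
M5
G0 X16.41 Y60.45
M3 S554
G01 X20.22 Y70.97 F1485
G01 X27.42 Y62.41
G01 X16.41 Y60.45
M5
G0 X38.73 Y79.68
M3 S554
G01 X68.24 Y86.61 F1485
G01 X92.07 Y67.85
G01 X92.25 Y37.53
G01 X68.66 Y18.48
G01 X39.06 Y25.05
G01 X25.74 Y52.28
G01 X38.73 Y79.68
M5
G0 X38.24 Y51.84
M3 S275
G01 X53.01 Y51.09 F3769
G01 X62.93 Y40.11
G01 X62.18 Y25.34
G01 X51.20 Y15.42
G01 X36.43 Y16.17
G01 X26.51 Y27.15
G01 X27.26 Y41.92
G01 X38.24 Y51.84
M5
G0 X0.00 Y0.00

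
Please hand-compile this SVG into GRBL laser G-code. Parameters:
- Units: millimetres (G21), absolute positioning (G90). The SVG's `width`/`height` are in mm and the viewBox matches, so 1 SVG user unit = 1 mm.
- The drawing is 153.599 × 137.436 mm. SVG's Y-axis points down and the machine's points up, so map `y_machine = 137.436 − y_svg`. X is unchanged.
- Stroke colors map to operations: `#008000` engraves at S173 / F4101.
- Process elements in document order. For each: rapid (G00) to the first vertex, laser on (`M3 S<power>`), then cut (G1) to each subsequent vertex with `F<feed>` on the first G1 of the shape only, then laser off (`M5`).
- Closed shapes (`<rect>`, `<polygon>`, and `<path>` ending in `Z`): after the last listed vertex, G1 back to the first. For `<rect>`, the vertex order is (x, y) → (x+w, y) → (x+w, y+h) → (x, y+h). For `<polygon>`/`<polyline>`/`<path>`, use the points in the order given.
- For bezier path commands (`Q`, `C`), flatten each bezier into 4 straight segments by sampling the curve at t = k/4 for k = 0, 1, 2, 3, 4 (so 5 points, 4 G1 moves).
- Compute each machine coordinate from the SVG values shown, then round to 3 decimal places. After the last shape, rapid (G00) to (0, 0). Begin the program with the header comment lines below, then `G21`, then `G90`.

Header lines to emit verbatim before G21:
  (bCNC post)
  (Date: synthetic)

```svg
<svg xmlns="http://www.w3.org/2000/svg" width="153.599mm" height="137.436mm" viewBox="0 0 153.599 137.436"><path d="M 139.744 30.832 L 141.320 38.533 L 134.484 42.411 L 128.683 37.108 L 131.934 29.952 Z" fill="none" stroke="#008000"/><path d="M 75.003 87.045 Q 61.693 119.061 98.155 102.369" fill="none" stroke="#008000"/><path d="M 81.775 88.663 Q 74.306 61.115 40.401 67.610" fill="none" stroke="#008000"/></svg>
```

(bCNC post)
(Date: synthetic)
G21
G90
G00 X139.744 Y106.604
M3 S173
G1 X141.320 Y98.903 F4101
G1 X134.484 Y95.025
G1 X128.683 Y100.328
G1 X131.934 Y107.484
G1 X139.744 Y106.604
M5
G00 X75.003 Y50.391
M3 S173
G1 X71.459 Y37.427 F4101
G1 X74.136 Y30.552
G1 X83.035 Y29.765
G1 X98.155 Y35.067
M5
G00 X81.775 Y48.773
M3 S173
G1 X76.388 Y60.419 F4101
G1 X67.697 Y67.810
G1 X55.701 Y70.946
G1 X40.401 Y69.826
M5
G00 X0.000 Y0.000

Since the viewBox matches the mm dimensions, user units are millimetres directly. The only transform is the Y-flip y_m = 137.436 − y_svg.

Shape 1 is a regular polygon drawn with `<path>`. Its stroke #008000 means engrave at S173, F4101. After flipping Y the toolpath is (139.744,106.604) → (141.320,98.903) → (134.484,95.025) → (128.683,100.328) → (131.934,107.484) → (139.744,106.604), returning to the start.

Shape 2 is a quadratic bezier drawn with `<path>`. Its stroke #008000 means engrave at S173, F4101. After flipping Y the toolpath is (75.003,50.391) → (71.459,37.427) → (74.136,30.552) → (83.035,29.765) → (98.155,35.067).

Shape 3 is a quadratic bezier drawn with `<path>`. Its stroke #008000 means engrave at S173, F4101. After flipping Y the toolpath is (81.775,48.773) → (76.388,60.419) → (67.697,67.810) → (55.701,70.946) → (40.401,69.826).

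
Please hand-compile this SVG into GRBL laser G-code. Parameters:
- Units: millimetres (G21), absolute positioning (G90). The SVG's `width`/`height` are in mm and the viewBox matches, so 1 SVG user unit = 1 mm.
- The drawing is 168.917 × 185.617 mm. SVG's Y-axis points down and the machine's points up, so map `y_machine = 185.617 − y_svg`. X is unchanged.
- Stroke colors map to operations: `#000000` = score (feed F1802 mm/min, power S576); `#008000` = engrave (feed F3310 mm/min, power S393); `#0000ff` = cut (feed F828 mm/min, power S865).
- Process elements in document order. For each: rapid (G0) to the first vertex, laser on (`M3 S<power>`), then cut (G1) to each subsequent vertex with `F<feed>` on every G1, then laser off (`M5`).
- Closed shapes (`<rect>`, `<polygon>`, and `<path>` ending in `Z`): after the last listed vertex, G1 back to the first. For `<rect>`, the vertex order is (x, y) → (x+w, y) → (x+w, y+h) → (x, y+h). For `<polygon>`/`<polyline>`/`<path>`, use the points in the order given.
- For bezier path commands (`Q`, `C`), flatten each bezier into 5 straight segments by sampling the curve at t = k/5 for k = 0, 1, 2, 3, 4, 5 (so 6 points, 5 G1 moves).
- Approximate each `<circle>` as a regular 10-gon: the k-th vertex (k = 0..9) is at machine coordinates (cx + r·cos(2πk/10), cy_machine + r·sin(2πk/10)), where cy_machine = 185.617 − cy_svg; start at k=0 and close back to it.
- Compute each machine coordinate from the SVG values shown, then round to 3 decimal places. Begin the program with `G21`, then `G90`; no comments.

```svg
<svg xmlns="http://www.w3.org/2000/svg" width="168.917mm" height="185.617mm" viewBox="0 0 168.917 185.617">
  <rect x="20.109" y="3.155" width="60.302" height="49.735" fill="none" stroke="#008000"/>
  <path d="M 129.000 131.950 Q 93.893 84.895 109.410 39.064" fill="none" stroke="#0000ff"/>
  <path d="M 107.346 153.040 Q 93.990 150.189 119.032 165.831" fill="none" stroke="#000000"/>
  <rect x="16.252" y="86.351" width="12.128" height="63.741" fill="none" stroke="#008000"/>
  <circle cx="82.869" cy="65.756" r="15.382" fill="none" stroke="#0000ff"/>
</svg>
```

viewBox `0 0 168.917 185.617` with mm width/height → 1 unit = 1 mm. Flip: y_m = 185.617 − y_svg.

**Shape 1** — `<rect>` rectangle, stroke `#008000` → engrave (S393, F3310). Machine vertices: (20.109,182.462) → (80.411,182.462) → (80.411,132.727) → (20.109,132.727) → (20.109,182.462). Closed: final G1 returns to the first vertex.

**Shape 2** — `<path>` quadratic bezier, stroke `#0000ff` → cut (S865, F828). Control points (SVG): P0=(129.000,131.950), P1=(93.893,84.895), P2=(109.410,39.064); sampled at t=k/5. Machine vertices: (129.000,53.667) → (116.982,72.440) → (109.014,91.115) → (105.096,109.692) → (105.228,128.172) → (109.410,146.553). Open path.

**Shape 3** — `<path>` quadratic bezier, stroke `#000000` → score (S576, F1802). Control points (SVG): P0=(107.346,153.040), P1=(93.990,150.189), P2=(119.032,165.831); sampled at t=k/5. Machine vertices: (107.346,32.577) → (103.540,32.978) → (102.805,31.899) → (105.142,29.341) → (110.551,25.303) → (119.032,19.786). Open path.

**Shape 4** — `<rect>` rectangle, stroke `#008000` → engrave (S393, F3310). Machine vertices: (16.252,99.266) → (28.380,99.266) → (28.380,35.525) → (16.252,35.525) → (16.252,99.266). Closed: final G1 returns to the first vertex.

**Shape 5** — `<circle>` circle, stroke `#0000ff` → cut (S865, F828). Machine vertices: (98.251,119.861) → (95.313,128.902) → (87.622,134.490) → (78.116,134.490) → (70.425,128.902) → (67.487,119.861) → (70.425,110.820) → (78.116,105.232) → (87.622,105.232) → (95.313,110.820) → (98.251,119.861). Closed: final G1 returns to the first vertex.

G21
G90
G0 X20.109 Y182.462
M3 S393
G1 X80.411 Y182.462 F3310
G1 X80.411 Y132.727 F3310
G1 X20.109 Y132.727 F3310
G1 X20.109 Y182.462 F3310
M5
G0 X129.000 Y53.667
M3 S865
G1 X116.982 Y72.440 F828
G1 X109.014 Y91.115 F828
G1 X105.096 Y109.692 F828
G1 X105.228 Y128.172 F828
G1 X109.410 Y146.553 F828
M5
G0 X107.346 Y32.577
M3 S576
G1 X103.540 Y32.978 F1802
G1 X102.805 Y31.899 F1802
G1 X105.142 Y29.341 F1802
G1 X110.551 Y25.303 F1802
G1 X119.032 Y19.786 F1802
M5
G0 X16.252 Y99.266
M3 S393
G1 X28.380 Y99.266 F3310
G1 X28.380 Y35.525 F3310
G1 X16.252 Y35.525 F3310
G1 X16.252 Y99.266 F3310
M5
G0 X98.251 Y119.861
M3 S865
G1 X95.313 Y128.902 F828
G1 X87.622 Y134.490 F828
G1 X78.116 Y134.490 F828
G1 X70.425 Y128.902 F828
G1 X67.487 Y119.861 F828
G1 X70.425 Y110.820 F828
G1 X78.116 Y105.232 F828
G1 X87.622 Y105.232 F828
G1 X95.313 Y110.820 F828
G1 X98.251 Y119.861 F828
M5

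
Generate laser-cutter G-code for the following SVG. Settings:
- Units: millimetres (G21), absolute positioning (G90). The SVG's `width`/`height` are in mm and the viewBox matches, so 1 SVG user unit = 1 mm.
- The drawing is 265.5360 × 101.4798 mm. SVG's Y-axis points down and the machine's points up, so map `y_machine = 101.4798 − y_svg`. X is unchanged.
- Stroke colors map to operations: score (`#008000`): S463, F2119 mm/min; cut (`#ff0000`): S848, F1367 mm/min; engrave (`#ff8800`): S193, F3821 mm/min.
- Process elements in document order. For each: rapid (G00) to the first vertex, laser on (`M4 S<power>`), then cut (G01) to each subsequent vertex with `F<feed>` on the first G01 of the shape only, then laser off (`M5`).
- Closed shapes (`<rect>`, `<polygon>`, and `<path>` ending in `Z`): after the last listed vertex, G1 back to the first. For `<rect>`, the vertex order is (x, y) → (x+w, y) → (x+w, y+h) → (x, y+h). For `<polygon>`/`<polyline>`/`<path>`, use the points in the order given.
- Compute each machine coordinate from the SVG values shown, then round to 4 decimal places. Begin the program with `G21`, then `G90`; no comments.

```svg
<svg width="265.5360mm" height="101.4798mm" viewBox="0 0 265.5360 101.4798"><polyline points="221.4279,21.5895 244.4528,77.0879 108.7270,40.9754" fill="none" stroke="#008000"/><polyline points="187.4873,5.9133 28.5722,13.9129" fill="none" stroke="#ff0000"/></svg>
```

G21
G90
G00 X221.4279 Y79.8903
M4 S463
G01 X244.4528 Y24.3919 F2119
G01 X108.7270 Y60.5044
M5
G00 X187.4873 Y95.5665
M4 S848
G01 X28.5722 Y87.5669 F1367
M5

Since the viewBox matches the mm dimensions, user units are millimetres directly. The only transform is the Y-flip y_m = 101.4798 − y_svg.

Shape 1 is a open polyline drawn with `<polyline>`. Its stroke #008000 means score at S463, F2119. After flipping Y the toolpath is (221.4279,79.8903) → (244.4528,24.3919) → (108.7270,60.5044).

Shape 2 is a line segment drawn with `<polyline>`. Its stroke #ff0000 means cut at S848, F1367. After flipping Y the toolpath is (187.4873,95.5665) → (28.5722,87.5669).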